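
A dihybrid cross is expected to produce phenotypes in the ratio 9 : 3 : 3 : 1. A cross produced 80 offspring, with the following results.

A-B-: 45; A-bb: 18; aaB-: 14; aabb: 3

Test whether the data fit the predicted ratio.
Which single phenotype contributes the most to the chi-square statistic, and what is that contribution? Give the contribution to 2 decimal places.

aabb, 0.80

Ratio total = 16. Expected counts: 80×9/16 = 45, 80×3/16 = 15, 80×3/16 = 15, 80×1/16 = 5.
A-B-: (45 − 45)²/45 = 0/45 = 0.000
A-bb: (18 − 15)²/15 = 9/15 = 0.600
aaB-: (14 − 15)²/15 = 1/15 = 0.067
aabb: (3 − 5)²/5 = 4/5 = 0.800
The largest term is for aabb: 0.80.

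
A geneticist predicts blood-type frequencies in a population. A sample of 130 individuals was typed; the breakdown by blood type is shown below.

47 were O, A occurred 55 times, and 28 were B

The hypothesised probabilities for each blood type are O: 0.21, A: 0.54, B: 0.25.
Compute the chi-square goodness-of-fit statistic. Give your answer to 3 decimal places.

Expected counts E_i = n·p_i: 130×0.21 = 27.3, 130×0.54 = 70.2, 130×0.25 = 32.5.
O: (47 − 27.3)²/27.3 = 388.09/27.3 = 14.2158
A: (55 − 70.2)²/70.2 = 231.04/70.2 = 3.2912
B: (28 − 32.5)²/32.5 = 20.25/32.5 = 0.6231
Sum = 18.130

18.130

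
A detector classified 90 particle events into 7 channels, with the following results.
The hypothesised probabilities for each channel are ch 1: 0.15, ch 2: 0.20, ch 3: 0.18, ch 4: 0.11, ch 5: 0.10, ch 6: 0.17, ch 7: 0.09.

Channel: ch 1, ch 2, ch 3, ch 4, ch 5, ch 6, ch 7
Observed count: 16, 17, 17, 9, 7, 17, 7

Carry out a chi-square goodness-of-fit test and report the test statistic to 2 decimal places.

1.42

Expected counts E_i = n·p_i: 90×0.15 = 13.5, 90×0.20 = 18, 90×0.18 = 16.2, 90×0.11 = 9.9, 90×0.10 = 9, 90×0.17 = 15.3, 90×0.09 = 8.1.
χ² = (16−13.5)²/13.5 + (17−18)²/18 + (17−16.2)²/16.2 + (9−9.9)²/9.9 + (7−9)²/9 + (17−15.3)²/15.3 + (7−8.1)²/8.1
   = 0.463 + 0.056 + 0.040 + 0.082 + 0.444 + 0.189 + 0.149
Sum = 1.42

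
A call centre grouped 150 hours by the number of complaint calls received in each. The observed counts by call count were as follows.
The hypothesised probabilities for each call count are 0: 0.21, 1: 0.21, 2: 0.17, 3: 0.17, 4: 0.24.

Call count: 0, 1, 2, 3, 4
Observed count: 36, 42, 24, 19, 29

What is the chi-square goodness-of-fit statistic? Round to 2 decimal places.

7.25

Expected counts E_i = n·p_i: 150×0.21 = 31.5, 150×0.21 = 31.5, 150×0.17 = 25.5, 150×0.17 = 25.5, 150×0.24 = 36.
0: (36 − 31.5)²/31.5 = 20.25/31.5 = 0.643
1: (42 − 31.5)²/31.5 = 110.25/31.5 = 3.500
2: (24 − 25.5)²/25.5 = 2.25/25.5 = 0.088
3: (19 − 25.5)²/25.5 = 42.25/25.5 = 1.657
4: (29 − 36)²/36 = 49/36 = 1.361
Sum = 7.25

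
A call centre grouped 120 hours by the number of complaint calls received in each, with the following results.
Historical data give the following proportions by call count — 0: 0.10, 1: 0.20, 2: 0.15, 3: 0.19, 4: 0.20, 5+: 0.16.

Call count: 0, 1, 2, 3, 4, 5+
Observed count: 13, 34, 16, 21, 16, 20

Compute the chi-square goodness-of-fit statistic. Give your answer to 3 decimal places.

Expected counts E_i = n·p_i: 120×0.10 = 12, 120×0.20 = 24, 120×0.15 = 18, 120×0.19 = 22.8, 120×0.20 = 24, 120×0.16 = 19.2.
χ² = (13−12)²/12 + (34−24)²/24 + (16−18)²/18 + (21−22.8)²/22.8 + (16−24)²/24 + (20−19.2)²/19.2
   = 0.0833 + 4.1667 + 0.2222 + 0.1421 + 2.6667 + 0.0333
Sum = 7.314

7.314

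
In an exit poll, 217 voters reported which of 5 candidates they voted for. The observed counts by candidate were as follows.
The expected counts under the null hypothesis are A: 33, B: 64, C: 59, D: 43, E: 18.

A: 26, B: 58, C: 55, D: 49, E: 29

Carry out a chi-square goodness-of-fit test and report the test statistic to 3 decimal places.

A: (26 − 33)²/33 = 49/33 = 1.4848
B: (58 − 64)²/64 = 36/64 = 0.5625
C: (55 − 59)²/59 = 16/59 = 0.2712
D: (49 − 43)²/43 = 36/43 = 0.8372
E: (29 − 18)²/18 = 121/18 = 6.7222
Sum = 9.878

9.878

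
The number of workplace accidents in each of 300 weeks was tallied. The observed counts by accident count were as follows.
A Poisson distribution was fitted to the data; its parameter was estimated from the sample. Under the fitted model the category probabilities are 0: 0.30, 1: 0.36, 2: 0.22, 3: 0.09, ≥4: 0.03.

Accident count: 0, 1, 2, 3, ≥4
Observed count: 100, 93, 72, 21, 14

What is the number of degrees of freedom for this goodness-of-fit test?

3

There are k = 5 categories and 1 parameter estimated from the data, so df = 5 − 1 − 1 = 3.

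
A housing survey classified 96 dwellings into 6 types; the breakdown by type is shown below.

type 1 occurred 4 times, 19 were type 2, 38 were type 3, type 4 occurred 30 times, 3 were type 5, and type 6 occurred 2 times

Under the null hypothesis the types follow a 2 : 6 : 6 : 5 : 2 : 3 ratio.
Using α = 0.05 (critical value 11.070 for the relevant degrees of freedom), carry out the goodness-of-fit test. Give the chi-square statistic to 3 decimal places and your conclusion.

27.667; reject

Ratio total = 24. Expected counts: 96×2/24 = 8, 96×6/24 = 24, 96×6/24 = 24, 96×5/24 = 20, 96×2/24 = 8, 96×3/24 = 12.
χ² = (4−8)²/8 + (19−24)²/24 + (38−24)²/24 + (30−20)²/20 + (3−8)²/8 + (2−12)²/12
   = 2.0000 + 1.0417 + 8.1667 + 5.0000 + 3.1250 + 8.3333
Sum = 27.667
df = 5. Since 27.667 > 11.070, we reject H₀.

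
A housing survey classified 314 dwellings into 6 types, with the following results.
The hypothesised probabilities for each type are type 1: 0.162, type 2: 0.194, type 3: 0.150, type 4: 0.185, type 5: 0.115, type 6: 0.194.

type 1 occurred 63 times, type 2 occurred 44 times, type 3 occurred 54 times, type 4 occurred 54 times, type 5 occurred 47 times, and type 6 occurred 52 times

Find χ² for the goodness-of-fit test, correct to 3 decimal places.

13.479

Expected counts E_i = n·p_i: 314×0.162 = 50.868, 314×0.194 = 60.916, 314×0.150 = 47.1, 314×0.185 = 58.09, 314×0.115 = 36.11, 314×0.194 = 60.916.
χ² = (63−50.868)²/50.868 + (44−60.916)²/60.916 + (54−47.1)²/47.1 + (54−58.09)²/58.09 + (47−36.11)²/36.11 + (52−60.916)²/60.916
   = 2.8935 + 4.6975 + 1.0108 + 0.2880 + 3.2842 + 1.3050
Sum = 13.479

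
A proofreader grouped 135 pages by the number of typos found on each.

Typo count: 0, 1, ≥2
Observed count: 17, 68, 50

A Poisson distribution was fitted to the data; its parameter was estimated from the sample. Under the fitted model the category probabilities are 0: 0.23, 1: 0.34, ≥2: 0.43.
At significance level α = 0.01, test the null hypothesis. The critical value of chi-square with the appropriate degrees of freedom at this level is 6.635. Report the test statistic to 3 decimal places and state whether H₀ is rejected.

18.115; reject

Expected counts E_i = n·p_i: 135×0.23 = 31.05, 135×0.34 = 45.9, 135×0.43 = 58.05.
cat         O        E   (O−E)²/E
0          17    31.05     6.3576
1          68     45.9    10.6407
≥2         50    58.05     1.1163
Sum = 18.115
df = 1. Since 18.115 > 6.635, we reject H₀.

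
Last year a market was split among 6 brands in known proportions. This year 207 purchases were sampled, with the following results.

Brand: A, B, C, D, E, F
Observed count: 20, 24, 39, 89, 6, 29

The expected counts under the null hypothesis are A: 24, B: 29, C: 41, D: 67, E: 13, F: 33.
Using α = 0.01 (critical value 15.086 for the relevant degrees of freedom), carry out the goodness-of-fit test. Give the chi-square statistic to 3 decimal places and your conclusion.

13.104; do not reject

χ² = (20−24)²/24 + (24−29)²/29 + (39−41)²/41 + (89−67)²/67 + (6−13)²/13 + (29−33)²/33
   = 0.6667 + 0.8621 + 0.0976 + 7.2239 + 3.7692 + 0.4848
Sum = 13.104
df = 5. Since 13.104 < 15.086, we do not reject H₀.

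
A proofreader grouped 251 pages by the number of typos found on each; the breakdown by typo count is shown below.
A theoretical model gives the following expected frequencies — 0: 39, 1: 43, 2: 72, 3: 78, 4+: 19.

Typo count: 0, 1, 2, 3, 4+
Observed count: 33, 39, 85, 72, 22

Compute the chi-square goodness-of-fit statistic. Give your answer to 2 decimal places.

cat         O        E   (O−E)²/E
0          33       39      0.923
1          39       43      0.372
2          85       72      2.347
3          72       78      0.462
4+         22       19      0.474
Sum = 4.58

4.58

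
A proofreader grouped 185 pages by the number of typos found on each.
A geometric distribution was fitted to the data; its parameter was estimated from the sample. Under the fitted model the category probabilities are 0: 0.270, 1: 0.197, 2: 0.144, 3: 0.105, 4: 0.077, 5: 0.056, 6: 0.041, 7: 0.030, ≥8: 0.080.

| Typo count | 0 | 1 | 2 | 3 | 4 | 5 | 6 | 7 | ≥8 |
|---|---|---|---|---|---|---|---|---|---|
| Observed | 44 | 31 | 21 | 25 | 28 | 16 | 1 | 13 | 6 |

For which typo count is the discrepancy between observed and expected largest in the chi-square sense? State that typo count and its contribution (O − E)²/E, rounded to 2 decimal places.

4, 13.28

Expected counts E_i = n·p_i: 185×0.270 = 49.95, 185×0.197 = 36.445, 185×0.144 = 26.64, 185×0.105 = 19.425, 185×0.077 = 14.245, 185×0.056 = 10.36, 185×0.041 = 7.585, 185×0.030 = 5.55, 185×0.080 = 14.8.
cat         O        E   (O−E)²/E
0          44    49.95      0.709
1          31   36.445      0.814
2          21    26.64      1.194
3          25   19.425      1.600
4          28   14.245     13.282
5          16    10.36      3.070
6           1    7.585      5.717
7          13     5.55     10.000
≥8          6     14.8      5.232
The largest term is for 4: 13.28.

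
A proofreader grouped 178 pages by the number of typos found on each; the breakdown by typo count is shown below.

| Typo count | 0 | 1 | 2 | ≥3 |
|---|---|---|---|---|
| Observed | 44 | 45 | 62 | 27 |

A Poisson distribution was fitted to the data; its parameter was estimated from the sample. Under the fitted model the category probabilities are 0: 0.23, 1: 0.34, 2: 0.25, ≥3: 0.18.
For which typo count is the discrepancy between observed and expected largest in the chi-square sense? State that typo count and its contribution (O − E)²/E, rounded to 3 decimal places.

Expected counts E_i = n·p_i: 178×0.23 = 40.94, 178×0.34 = 60.52, 178×0.25 = 44.5, 178×0.18 = 32.04.
cat         O        E   (O−E)²/E
0          44    40.94     0.2287
1          45    60.52     3.9800
2          62     44.5     6.8820
≥3         27    32.04     0.7928
The largest term is for 2: 6.882.

2, 6.882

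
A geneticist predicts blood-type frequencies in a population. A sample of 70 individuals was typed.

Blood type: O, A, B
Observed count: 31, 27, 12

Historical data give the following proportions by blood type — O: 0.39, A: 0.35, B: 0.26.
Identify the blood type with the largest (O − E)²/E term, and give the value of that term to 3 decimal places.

Expected counts E_i = n·p_i: 70×0.39 = 27.3, 70×0.35 = 24.5, 70×0.26 = 18.2.
O: (31 − 27.3)²/27.3 = 13.69/27.3 = 0.5015
A: (27 − 24.5)²/24.5 = 6.25/24.5 = 0.2551
B: (12 − 18.2)²/18.2 = 38.44/18.2 = 2.1121
The largest term is for B: 2.112.

B, 2.112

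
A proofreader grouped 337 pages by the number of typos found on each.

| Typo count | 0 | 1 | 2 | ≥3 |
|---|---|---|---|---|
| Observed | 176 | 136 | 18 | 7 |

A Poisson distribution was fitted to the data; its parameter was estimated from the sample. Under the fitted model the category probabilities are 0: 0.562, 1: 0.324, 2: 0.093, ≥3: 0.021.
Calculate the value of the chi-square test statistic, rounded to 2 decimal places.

Expected counts E_i = n·p_i: 337×0.562 = 189.394, 337×0.324 = 109.188, 337×0.093 = 31.341, 337×0.021 = 7.077.
cat         O        E   (O−E)²/E
0         176  189.394      0.947
1         136  109.188      6.584
2          18   31.341      5.679
≥3          7    7.077      0.001
Sum = 13.21

13.21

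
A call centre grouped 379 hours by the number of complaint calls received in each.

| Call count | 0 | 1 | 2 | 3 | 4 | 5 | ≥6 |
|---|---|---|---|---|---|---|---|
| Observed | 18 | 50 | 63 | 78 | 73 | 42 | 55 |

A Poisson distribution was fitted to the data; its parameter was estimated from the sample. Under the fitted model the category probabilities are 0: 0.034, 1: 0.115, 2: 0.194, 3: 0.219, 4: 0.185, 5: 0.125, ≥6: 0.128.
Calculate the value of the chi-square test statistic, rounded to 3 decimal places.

Expected counts E_i = n·p_i: 379×0.034 = 12.886, 379×0.115 = 43.585, 379×0.194 = 73.526, 379×0.219 = 83.001, 379×0.185 = 70.115, 379×0.125 = 47.375, 379×0.128 = 48.512.
χ² = (18−12.886)²/12.886 + (50−43.585)²/43.585 + (63−73.526)²/73.526 + (78−83.001)²/83.001 + (73−70.115)²/70.115 + (42−47.375)²/47.375 + (55−48.512)²/48.512
   = 2.0296 + 0.9442 + 1.5069 + 0.3013 + 0.1187 + 0.6098 + 0.8677
Sum = 6.378

6.378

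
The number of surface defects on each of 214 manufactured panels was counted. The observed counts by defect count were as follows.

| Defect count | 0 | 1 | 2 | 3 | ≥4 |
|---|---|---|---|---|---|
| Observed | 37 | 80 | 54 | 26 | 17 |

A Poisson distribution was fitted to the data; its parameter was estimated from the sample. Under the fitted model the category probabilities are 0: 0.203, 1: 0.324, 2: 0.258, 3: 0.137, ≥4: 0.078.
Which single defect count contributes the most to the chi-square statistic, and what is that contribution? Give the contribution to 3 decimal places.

Expected counts E_i = n·p_i: 214×0.203 = 43.442, 214×0.324 = 69.336, 214×0.258 = 55.212, 214×0.137 = 29.318, 214×0.078 = 16.692.
cat         O        E   (O−E)²/E
0          37   43.442     0.9553
1          80   69.336     1.6401
2          54   55.212     0.0266
3          26   29.318     0.3755
≥4         17   16.692     0.0057
The largest term is for 1: 1.640.

1, 1.640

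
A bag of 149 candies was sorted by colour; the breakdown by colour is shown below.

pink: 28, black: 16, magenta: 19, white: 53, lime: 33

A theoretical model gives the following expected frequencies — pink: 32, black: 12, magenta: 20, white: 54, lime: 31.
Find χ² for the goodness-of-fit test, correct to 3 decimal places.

pink: (28 − 32)²/32 = 16/32 = 0.5000
black: (16 − 12)²/12 = 16/12 = 1.3333
magenta: (19 − 20)²/20 = 1/20 = 0.0500
white: (53 − 54)²/54 = 1/54 = 0.0185
lime: (33 − 31)²/31 = 4/31 = 0.1290
Sum = 2.031

2.031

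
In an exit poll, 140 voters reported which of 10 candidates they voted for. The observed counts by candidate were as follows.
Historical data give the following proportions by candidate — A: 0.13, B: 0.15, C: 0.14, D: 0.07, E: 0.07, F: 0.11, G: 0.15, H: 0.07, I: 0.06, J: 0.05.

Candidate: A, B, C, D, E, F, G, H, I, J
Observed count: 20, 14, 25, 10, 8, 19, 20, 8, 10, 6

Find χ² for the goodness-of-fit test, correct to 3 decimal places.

6.001

Expected counts E_i = n·p_i: 140×0.13 = 18.2, 140×0.15 = 21, 140×0.14 = 19.6, 140×0.07 = 9.8, 140×0.07 = 9.8, 140×0.11 = 15.4, 140×0.15 = 21, 140×0.07 = 9.8, 140×0.06 = 8.4, 140×0.05 = 7.
A: (20 − 18.2)²/18.2 = 3.24/18.2 = 0.1780
B: (14 − 21)²/21 = 49/21 = 2.3333
C: (25 − 19.6)²/19.6 = 29.16/19.6 = 1.4878
D: (10 − 9.8)²/9.8 = 0.04/9.8 = 0.0041
E: (8 − 9.8)²/9.8 = 3.24/9.8 = 0.3306
F: (19 − 15.4)²/15.4 = 12.96/15.4 = 0.8416
G: (20 − 21)²/21 = 1/21 = 0.0476
H: (8 − 9.8)²/9.8 = 3.24/9.8 = 0.3306
I: (10 − 8.4)²/8.4 = 2.56/8.4 = 0.3048
J: (6 − 7)²/7 = 1/7 = 0.1429
Sum = 6.001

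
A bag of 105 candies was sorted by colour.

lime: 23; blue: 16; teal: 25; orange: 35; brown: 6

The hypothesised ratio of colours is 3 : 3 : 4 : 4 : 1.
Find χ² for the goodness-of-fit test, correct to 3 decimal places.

Ratio total = 15. Expected counts: 105×3/15 = 21, 105×3/15 = 21, 105×4/15 = 28, 105×4/15 = 28, 105×1/15 = 7.
χ² = (23−21)²/21 + (16−21)²/21 + (25−28)²/28 + (35−28)²/28 + (6−7)²/7
   = 0.1905 + 1.1905 + 0.3214 + 1.7500 + 0.1429
Sum = 3.595

3.595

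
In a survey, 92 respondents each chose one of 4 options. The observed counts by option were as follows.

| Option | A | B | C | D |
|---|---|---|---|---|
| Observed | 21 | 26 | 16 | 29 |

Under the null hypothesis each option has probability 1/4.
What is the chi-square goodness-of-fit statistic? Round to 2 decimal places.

Expected count for each of the 4 categories: 92/4 = 23.
A: (21 − 23)²/23 = 4/23 = 0.174
B: (26 − 23)²/23 = 9/23 = 0.391
C: (16 − 23)²/23 = 49/23 = 2.130
D: (29 − 23)²/23 = 36/23 = 1.565
Sum = 4.26

4.26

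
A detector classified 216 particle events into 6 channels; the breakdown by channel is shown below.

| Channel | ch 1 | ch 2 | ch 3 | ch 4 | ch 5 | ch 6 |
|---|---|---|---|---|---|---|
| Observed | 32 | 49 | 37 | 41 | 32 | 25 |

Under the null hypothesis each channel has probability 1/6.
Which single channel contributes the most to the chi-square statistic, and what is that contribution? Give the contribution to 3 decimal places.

ch 2, 4.694

Under H₀ each category has probability 1/6, so each expected count is 216/6 = 36.
cat         O        E   (O−E)²/E
ch 1       32       36     0.4444
ch 2       49       36     4.6944
ch 3       37       36     0.0278
ch 4       41       36     0.6944
ch 5       32       36     0.4444
ch 6       25       36     3.3611
The largest term is for ch 2: 4.694.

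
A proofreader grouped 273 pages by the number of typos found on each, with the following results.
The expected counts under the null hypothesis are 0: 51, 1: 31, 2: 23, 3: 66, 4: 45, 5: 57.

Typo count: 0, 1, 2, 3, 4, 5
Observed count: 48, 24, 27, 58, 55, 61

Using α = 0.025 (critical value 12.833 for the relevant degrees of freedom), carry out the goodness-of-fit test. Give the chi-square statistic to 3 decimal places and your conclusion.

5.925; do not reject

χ² = (48−51)²/51 + (24−31)²/31 + (27−23)²/23 + (58−66)²/66 + (55−45)²/45 + (61−57)²/57
   = 0.1765 + 1.5806 + 0.6957 + 0.9697 + 2.2222 + 0.2807
Sum = 5.925
df = 5. Since 5.925 < 12.833, we do not reject H₀.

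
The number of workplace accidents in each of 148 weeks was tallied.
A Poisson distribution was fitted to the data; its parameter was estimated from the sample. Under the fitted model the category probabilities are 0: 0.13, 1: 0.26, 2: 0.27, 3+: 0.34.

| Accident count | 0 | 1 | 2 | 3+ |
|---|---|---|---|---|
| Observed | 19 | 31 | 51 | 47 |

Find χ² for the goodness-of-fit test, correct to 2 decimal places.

Expected counts E_i = n·p_i: 148×0.13 = 19.24, 148×0.26 = 38.48, 148×0.27 = 39.96, 148×0.34 = 50.32.
0: (19 − 19.24)²/19.24 = 0.0576/19.24 = 0.003
1: (31 − 38.48)²/38.48 = 55.9504/38.48 = 1.454
2: (51 − 39.96)²/39.96 = 121.8816/39.96 = 3.050
3+: (47 − 50.32)²/50.32 = 11.0224/50.32 = 0.219
Sum = 4.73

4.73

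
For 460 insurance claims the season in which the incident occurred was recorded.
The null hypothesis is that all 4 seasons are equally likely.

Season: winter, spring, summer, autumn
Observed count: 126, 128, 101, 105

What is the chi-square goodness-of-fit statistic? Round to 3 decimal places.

5.096

Expected count for each of the 4 categories: 460/4 = 115.
χ² = (126−115)²/115 + (128−115)²/115 + (101−115)²/115 + (105−115)²/115
   = 1.0522 + 1.4696 + 1.7043 + 0.8696
Sum = 5.096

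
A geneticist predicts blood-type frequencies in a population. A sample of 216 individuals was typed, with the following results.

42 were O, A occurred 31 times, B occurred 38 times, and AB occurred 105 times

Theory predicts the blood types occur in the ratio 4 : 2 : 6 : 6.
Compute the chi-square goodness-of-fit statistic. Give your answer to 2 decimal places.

33.97

Ratio total = 18. Expected counts: 216×4/18 = 48, 216×2/18 = 24, 216×6/18 = 72, 216×6/18 = 72.
O: (42 − 48)²/48 = 36/48 = 0.750
A: (31 − 24)²/24 = 49/24 = 2.042
B: (38 − 72)²/72 = 1156/72 = 16.056
AB: (105 − 72)²/72 = 1089/72 = 15.125
Sum = 33.97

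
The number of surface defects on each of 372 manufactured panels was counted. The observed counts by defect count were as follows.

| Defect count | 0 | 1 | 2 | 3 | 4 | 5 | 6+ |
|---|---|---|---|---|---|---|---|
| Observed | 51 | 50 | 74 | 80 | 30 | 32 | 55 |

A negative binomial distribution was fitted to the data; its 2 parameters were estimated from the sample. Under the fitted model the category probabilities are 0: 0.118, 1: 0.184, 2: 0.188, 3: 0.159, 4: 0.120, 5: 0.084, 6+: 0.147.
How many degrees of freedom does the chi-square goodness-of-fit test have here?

4

There are k = 7 categories and 2 parameters estimated from the data, so df = 7 − 1 − 2 = 4.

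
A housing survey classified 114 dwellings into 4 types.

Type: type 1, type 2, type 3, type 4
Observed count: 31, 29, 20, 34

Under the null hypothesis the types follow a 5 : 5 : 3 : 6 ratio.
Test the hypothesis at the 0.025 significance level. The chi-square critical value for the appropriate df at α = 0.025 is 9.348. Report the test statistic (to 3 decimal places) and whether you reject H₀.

0.400; do not reject

Ratio total = 19. Expected counts: 114×5/19 = 30, 114×5/19 = 30, 114×3/19 = 18, 114×6/19 = 36.
type 1: (31 − 30)²/30 = 1/30 = 0.0333
type 2: (29 − 30)²/30 = 1/30 = 0.0333
type 3: (20 − 18)²/18 = 4/18 = 0.2222
type 4: (34 − 36)²/36 = 4/36 = 0.1111
Sum = 0.400
df = 3. Since 0.400 < 9.348, we do not reject H₀.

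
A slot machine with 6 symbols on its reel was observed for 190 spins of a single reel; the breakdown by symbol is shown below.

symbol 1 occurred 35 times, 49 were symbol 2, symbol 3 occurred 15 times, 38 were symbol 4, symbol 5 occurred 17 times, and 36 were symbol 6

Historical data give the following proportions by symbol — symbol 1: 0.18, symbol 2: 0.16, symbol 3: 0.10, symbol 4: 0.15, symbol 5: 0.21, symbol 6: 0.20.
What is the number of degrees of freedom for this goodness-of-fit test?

5

There are k = 6 categories and no parameters were estimated from the data, so df = 6 − 1 = 5.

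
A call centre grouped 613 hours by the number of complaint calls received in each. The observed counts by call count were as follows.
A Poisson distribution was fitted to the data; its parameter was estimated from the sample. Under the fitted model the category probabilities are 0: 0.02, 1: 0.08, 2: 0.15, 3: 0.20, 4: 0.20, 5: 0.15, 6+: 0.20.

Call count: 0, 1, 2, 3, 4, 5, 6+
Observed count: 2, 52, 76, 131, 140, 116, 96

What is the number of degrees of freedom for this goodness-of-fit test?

5

There are k = 7 categories and 1 parameter estimated from the data, so df = 7 − 1 − 1 = 5.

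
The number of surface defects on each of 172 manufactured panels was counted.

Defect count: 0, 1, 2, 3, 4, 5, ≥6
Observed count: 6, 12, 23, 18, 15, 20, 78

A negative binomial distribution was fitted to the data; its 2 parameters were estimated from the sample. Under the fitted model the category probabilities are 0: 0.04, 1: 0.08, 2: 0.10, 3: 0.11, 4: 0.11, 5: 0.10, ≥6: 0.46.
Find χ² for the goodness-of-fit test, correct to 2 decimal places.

3.62

Expected counts E_i = n·p_i: 172×0.04 = 6.88, 172×0.08 = 13.76, 172×0.10 = 17.2, 172×0.11 = 18.92, 172×0.11 = 18.92, 172×0.10 = 17.2, 172×0.46 = 79.12.
cat         O        E   (O−E)²/E
0           6     6.88      0.113
1          12    13.76      0.225
2          23     17.2      1.956
3          18    18.92      0.045
4          15    18.92      0.812
5          20     17.2      0.456
≥6         78    79.12      0.016
Sum = 3.62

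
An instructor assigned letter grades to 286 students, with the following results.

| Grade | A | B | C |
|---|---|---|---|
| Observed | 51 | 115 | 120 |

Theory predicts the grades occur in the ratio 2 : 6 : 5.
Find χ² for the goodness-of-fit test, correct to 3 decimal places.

4.212

Ratio total = 13. Expected counts: 286×2/13 = 44, 286×6/13 = 132, 286×5/13 = 110.
χ² = (51−44)²/44 + (115−132)²/132 + (120−110)²/110
   = 1.1136 + 2.1894 + 0.9091
Sum = 4.212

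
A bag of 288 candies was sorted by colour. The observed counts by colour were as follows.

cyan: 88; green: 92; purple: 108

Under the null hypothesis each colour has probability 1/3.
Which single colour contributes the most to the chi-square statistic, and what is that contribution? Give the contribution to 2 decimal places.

Expected count for each of the 3 categories: 288/3 = 96.
cat         O        E   (O−E)²/E
cyan       88       96      0.667
green      92       96      0.167
purple    108       96      1.500
The largest term is for purple: 1.50.

purple, 1.50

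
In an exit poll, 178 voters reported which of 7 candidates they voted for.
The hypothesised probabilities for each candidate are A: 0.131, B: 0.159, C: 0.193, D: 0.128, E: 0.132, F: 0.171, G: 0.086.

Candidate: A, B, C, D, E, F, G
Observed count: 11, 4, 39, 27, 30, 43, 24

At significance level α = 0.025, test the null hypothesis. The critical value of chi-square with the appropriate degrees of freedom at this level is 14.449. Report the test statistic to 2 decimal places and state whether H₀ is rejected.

40.70; reject

Expected counts E_i = n·p_i: 178×0.131 = 23.318, 178×0.159 = 28.302, 178×0.193 = 34.354, 178×0.128 = 22.784, 178×0.132 = 23.496, 178×0.171 = 30.438, 178×0.086 = 15.308.
χ² = (11−23.318)²/23.318 + (4−28.302)²/28.302 + (39−34.354)²/34.354 + (27−22.784)²/22.784 + (30−23.496)²/23.496 + (43−30.438)²/30.438 + (24−15.308)²/15.308
   = 6.507 + 20.867 + 0.628 + 0.780 + 1.800 + 5.184 + 4.935
Sum = 40.70
df = 6. Since 40.70 > 14.449, we reject H₀.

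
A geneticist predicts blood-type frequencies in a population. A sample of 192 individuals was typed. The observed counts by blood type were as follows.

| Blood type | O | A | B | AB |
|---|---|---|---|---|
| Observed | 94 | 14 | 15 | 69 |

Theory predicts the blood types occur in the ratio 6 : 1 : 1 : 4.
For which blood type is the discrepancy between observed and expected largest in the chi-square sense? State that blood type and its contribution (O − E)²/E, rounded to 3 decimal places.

AB, 0.391

Ratio total = 12. Expected counts: 192×6/12 = 96, 192×1/12 = 16, 192×1/12 = 16, 192×4/12 = 64.
O: (94 − 96)²/96 = 4/96 = 0.0417
A: (14 − 16)²/16 = 4/16 = 0.2500
B: (15 − 16)²/16 = 1/16 = 0.0625
AB: (69 − 64)²/64 = 25/64 = 0.3906
The largest term is for AB: 0.391.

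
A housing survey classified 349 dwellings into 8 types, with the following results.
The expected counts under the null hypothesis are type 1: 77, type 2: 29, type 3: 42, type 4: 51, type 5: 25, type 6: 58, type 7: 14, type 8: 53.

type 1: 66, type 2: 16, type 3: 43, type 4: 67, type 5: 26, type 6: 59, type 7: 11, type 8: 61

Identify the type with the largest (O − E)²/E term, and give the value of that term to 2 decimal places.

type 2, 5.83

type 1: (66 − 77)²/77 = 121/77 = 1.571
type 2: (16 − 29)²/29 = 169/29 = 5.828
type 3: (43 − 42)²/42 = 1/42 = 0.024
type 4: (67 − 51)²/51 = 256/51 = 5.020
type 5: (26 − 25)²/25 = 1/25 = 0.040
type 6: (59 − 58)²/58 = 1/58 = 0.017
type 7: (11 − 14)²/14 = 9/14 = 0.643
type 8: (61 − 53)²/53 = 64/53 = 1.208
The largest term is for type 2: 5.83.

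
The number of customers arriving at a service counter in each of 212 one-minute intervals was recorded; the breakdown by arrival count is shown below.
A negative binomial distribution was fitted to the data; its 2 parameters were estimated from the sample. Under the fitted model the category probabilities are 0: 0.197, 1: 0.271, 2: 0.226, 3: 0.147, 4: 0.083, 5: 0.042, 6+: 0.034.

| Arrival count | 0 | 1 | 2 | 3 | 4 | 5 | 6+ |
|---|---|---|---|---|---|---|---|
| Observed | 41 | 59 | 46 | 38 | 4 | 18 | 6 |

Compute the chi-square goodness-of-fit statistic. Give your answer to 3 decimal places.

21.631

Expected counts E_i = n·p_i: 212×0.197 = 41.764, 212×0.271 = 57.452, 212×0.226 = 47.912, 212×0.147 = 31.164, 212×0.083 = 17.596, 212×0.042 = 8.904, 212×0.034 = 7.208.
χ² = (41−41.764)²/41.764 + (59−57.452)²/57.452 + (46−47.912)²/47.912 + (38−31.164)²/31.164 + (4−17.596)²/17.596 + (18−8.904)²/8.904 + (6−7.208)²/7.208
   = 0.0140 + 0.0417 + 0.0763 + 1.4995 + 10.5053 + 9.2921 + 0.2025
Sum = 21.631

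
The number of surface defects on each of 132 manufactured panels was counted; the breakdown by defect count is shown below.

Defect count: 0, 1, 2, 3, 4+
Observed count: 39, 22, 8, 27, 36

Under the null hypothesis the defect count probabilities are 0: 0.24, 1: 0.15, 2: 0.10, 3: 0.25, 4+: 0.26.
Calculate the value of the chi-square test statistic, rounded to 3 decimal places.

Expected counts E_i = n·p_i: 132×0.24 = 31.68, 132×0.15 = 19.8, 132×0.10 = 13.2, 132×0.25 = 33, 132×0.26 = 34.32.
0: (39 − 31.68)²/31.68 = 53.5824/31.68 = 1.6914
1: (22 − 19.8)²/19.8 = 4.84/19.8 = 0.2444
2: (8 − 13.2)²/13.2 = 27.04/13.2 = 2.0485
3: (27 − 33)²/33 = 36/33 = 1.0909
4+: (36 − 34.32)²/34.32 = 2.8224/34.32 = 0.0822
Sum = 5.157

5.157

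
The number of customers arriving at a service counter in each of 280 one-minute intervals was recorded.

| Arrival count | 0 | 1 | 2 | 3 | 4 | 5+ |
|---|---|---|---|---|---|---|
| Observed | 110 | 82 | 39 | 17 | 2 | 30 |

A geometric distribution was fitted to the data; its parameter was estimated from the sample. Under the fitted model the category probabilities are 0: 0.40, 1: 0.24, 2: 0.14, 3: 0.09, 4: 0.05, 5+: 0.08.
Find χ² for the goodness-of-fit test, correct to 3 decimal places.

18.829

Expected counts E_i = n·p_i: 280×0.40 = 112, 280×0.24 = 67.2, 280×0.14 = 39.2, 280×0.09 = 25.2, 280×0.05 = 14, 280×0.08 = 22.4.
χ² = (110−112)²/112 + (82−67.2)²/67.2 + (39−39.2)²/39.2 + (17−25.2)²/25.2 + (2−14)²/14 + (30−22.4)²/22.4
   = 0.0357 + 3.2595 + 0.0010 + 2.6683 + 10.2857 + 2.5786
Sum = 18.829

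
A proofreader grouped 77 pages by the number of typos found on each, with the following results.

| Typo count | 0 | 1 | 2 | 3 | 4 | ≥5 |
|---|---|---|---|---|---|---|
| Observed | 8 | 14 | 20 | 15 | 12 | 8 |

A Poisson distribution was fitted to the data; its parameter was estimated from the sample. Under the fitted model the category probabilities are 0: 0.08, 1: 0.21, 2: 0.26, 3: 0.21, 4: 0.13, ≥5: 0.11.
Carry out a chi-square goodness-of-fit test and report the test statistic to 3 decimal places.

1.347

Expected counts E_i = n·p_i: 77×0.08 = 6.16, 77×0.21 = 16.17, 77×0.26 = 20.02, 77×0.21 = 16.17, 77×0.13 = 10.01, 77×0.11 = 8.47.
χ² = (8−6.16)²/6.16 + (14−16.17)²/16.17 + (20−20.02)²/20.02 + (15−16.17)²/16.17 + (12−10.01)²/10.01 + (8−8.47)²/8.47
   = 0.5496 + 0.2912 + 0.0000 + 0.0847 + 0.3956 + 0.0261
Sum = 1.347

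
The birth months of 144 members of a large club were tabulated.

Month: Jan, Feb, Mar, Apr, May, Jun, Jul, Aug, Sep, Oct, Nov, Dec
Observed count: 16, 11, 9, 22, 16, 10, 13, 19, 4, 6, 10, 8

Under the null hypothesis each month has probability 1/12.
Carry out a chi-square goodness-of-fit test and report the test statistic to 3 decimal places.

26.333

Expected count for each of the 12 categories: 144/12 = 12.
cat         O        E   (O−E)²/E
Jan        16       12     1.3333
Feb        11       12     0.0833
Mar         9       12     0.7500
Apr        22       12     8.3333
May        16       12     1.3333
Jun        10       12     0.3333
Jul        13       12     0.0833
Aug        19       12     4.0833
Sep         4       12     5.3333
Oct         6       12     3.0000
Nov        10       12     0.3333
Dec         8       12     1.3333
Sum = 26.333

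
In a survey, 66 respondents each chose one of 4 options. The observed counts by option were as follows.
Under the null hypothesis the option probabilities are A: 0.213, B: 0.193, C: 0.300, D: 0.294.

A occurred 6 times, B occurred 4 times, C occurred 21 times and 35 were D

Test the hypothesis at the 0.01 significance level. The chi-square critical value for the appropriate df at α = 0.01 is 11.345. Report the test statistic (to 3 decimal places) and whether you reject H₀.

Expected counts E_i = n·p_i: 66×0.213 = 14.058, 66×0.193 = 12.738, 66×0.300 = 19.8, 66×0.294 = 19.404.
A: (6 − 14.058)²/14.058 = 64.931364/14.058 = 4.6188
B: (4 − 12.738)²/12.738 = 76.352644/12.738 = 5.9941
C: (21 − 19.8)²/19.8 = 1.44/19.8 = 0.0727
D: (35 − 19.404)²/19.404 = 243.235216/19.404 = 12.5353
Sum = 23.221
df = 3. Since 23.221 > 11.345, we reject H₀.

23.221; reject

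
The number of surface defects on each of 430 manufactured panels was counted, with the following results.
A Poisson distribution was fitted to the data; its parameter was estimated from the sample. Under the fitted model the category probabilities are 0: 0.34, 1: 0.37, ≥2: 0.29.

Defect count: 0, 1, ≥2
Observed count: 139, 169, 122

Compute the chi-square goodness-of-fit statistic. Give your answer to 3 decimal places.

1.029

Expected counts E_i = n·p_i: 430×0.34 = 146.2, 430×0.37 = 159.1, 430×0.29 = 124.7.
χ² = (139−146.2)²/146.2 + (169−159.1)²/159.1 + (122−124.7)²/124.7
   = 0.3546 + 0.6160 + 0.0585
Sum = 1.029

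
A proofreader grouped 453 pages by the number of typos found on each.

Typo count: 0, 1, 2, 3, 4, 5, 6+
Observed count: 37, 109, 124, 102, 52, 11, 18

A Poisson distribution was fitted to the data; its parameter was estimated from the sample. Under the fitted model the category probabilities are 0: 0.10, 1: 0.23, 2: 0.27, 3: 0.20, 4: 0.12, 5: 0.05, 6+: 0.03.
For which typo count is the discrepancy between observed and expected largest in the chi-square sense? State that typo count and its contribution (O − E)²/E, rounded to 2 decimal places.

5, 5.99

Expected counts E_i = n·p_i: 453×0.10 = 45.3, 453×0.23 = 104.19, 453×0.27 = 122.31, 453×0.20 = 90.6, 453×0.12 = 54.36, 453×0.05 = 22.65, 453×0.03 = 13.59.
0: (37 − 45.3)²/45.3 = 68.89/45.3 = 1.521
1: (109 − 104.19)²/104.19 = 23.1361/104.19 = 0.222
2: (124 − 122.31)²/122.31 = 2.8561/122.31 = 0.023
3: (102 − 90.6)²/90.6 = 129.96/90.6 = 1.434
4: (52 − 54.36)²/54.36 = 5.5696/54.36 = 0.102
5: (11 − 22.65)²/22.65 = 135.7225/22.65 = 5.992
6+: (18 − 13.59)²/13.59 = 19.4481/13.59 = 1.431
The largest term is for 5: 5.99.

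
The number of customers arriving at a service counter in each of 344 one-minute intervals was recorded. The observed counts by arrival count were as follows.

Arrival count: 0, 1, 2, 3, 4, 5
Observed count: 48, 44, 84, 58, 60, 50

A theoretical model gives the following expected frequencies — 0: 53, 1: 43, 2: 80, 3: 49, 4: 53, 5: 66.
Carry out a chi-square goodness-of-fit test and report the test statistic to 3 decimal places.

7.151

0: (48 − 53)²/53 = 25/53 = 0.4717
1: (44 − 43)²/43 = 1/43 = 0.0233
2: (84 − 80)²/80 = 16/80 = 0.2000
3: (58 − 49)²/49 = 81/49 = 1.6531
4: (60 − 53)²/53 = 49/53 = 0.9245
5: (50 − 66)²/66 = 256/66 = 3.8788
Sum = 7.151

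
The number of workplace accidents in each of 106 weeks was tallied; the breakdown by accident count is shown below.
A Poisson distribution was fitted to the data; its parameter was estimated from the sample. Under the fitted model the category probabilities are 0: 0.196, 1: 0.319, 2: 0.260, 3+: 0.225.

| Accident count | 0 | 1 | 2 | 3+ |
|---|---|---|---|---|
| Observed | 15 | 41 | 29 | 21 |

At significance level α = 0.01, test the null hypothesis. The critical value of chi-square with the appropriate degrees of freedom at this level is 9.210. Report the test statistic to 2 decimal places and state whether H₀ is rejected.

3.55; do not reject

Expected counts E_i = n·p_i: 106×0.196 = 20.776, 106×0.319 = 33.814, 106×0.260 = 27.56, 106×0.225 = 23.85.
χ² = (15−20.776)²/20.776 + (41−33.814)²/33.814 + (29−27.56)²/27.56 + (21−23.85)²/23.85
   = 1.606 + 1.527 + 0.075 + 0.341
Sum = 3.55
df = 2. Since 3.55 < 9.210, we do not reject H₀.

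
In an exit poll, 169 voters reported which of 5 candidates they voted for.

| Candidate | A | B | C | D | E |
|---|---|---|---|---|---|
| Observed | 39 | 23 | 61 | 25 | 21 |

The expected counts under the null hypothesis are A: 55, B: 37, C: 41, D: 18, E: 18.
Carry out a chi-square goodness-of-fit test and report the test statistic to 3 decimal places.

χ² = (39−55)²/55 + (23−37)²/37 + (61−41)²/41 + (25−18)²/18 + (21−18)²/18
   = 4.6545 + 5.2973 + 9.7561 + 2.7222 + 0.5000
Sum = 22.930

22.930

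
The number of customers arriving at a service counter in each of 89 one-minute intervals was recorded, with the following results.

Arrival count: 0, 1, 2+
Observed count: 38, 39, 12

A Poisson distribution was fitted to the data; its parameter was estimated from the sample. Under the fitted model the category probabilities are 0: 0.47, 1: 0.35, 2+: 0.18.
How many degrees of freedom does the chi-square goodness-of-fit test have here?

1

There are k = 3 categories and 1 parameter estimated from the data, so df = 3 − 1 − 1 = 1.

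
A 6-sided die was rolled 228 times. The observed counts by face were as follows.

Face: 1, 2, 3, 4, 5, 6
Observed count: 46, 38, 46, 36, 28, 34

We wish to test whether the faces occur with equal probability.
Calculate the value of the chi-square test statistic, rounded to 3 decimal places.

6.526

Expected count for each of the 6 categories: 228/6 = 38.
χ² = (46−38)²/38 + (38−38)²/38 + (46−38)²/38 + (36−38)²/38 + (28−38)²/38 + (34−38)²/38
   = 1.6842 + 0.0000 + 1.6842 + 0.1053 + 2.6316 + 0.4211
Sum = 6.526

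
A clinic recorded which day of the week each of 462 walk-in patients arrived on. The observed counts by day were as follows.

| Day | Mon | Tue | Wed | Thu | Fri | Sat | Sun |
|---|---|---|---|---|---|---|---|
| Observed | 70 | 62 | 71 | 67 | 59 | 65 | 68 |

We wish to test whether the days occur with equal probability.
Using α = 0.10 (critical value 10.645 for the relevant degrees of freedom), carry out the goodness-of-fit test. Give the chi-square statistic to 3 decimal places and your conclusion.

1.697; do not reject

Under H₀ each category has probability 1/7, so each expected count is 462/7 = 66.
χ² = (70−66)²/66 + (62−66)²/66 + (71−66)²/66 + (67−66)²/66 + (59−66)²/66 + (65−66)²/66 + (68−66)²/66
   = 0.2424 + 0.2424 + 0.3788 + 0.0152 + 0.7424 + 0.0152 + 0.0606
Sum = 1.697
df = 6. Since 1.697 < 10.645, we do not reject H₀.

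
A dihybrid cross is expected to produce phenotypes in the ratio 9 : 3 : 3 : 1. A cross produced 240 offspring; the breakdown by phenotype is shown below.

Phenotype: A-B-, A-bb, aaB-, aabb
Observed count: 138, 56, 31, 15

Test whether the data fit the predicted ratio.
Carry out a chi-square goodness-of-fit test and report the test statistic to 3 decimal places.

7.111

Ratio total = 16. Expected counts: 240×9/16 = 135, 240×3/16 = 45, 240×3/16 = 45, 240×1/16 = 15.
χ² = (138−135)²/135 + (56−45)²/45 + (31−45)²/45 + (15−15)²/15
   = 0.0667 + 2.6889 + 4.3556 + 0.0000
Sum = 7.111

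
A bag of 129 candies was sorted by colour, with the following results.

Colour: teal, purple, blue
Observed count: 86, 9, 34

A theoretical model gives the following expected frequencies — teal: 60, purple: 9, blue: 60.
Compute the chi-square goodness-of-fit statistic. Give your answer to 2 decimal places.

teal: (86 − 60)²/60 = 676/60 = 11.267
purple: (9 − 9)²/9 = 0/9 = 0.000
blue: (34 − 60)²/60 = 676/60 = 11.267
Sum = 22.53

22.53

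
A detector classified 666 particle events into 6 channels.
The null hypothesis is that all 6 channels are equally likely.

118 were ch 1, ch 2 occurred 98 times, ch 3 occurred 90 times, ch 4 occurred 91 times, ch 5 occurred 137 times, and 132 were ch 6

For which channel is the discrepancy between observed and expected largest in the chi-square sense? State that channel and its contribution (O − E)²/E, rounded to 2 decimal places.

Expected count for each of the 6 categories: 666/6 = 111.
cat         O        E   (O−E)²/E
ch 1      118      111      0.441
ch 2       98      111      1.523
ch 3       90      111      3.973
ch 4       91      111      3.604
ch 5      137      111      6.090
ch 6      132      111      3.973
The largest term is for ch 5: 6.09.

ch 5, 6.09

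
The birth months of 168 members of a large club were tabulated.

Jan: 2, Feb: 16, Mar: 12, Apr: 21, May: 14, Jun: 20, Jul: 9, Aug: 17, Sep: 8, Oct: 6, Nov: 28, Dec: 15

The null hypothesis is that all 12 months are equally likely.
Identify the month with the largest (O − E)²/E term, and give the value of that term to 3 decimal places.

Nov, 14.000

Expected count for each of the 12 categories: 168/12 = 14.
Jan: (2 − 14)²/14 = 144/14 = 10.2857
Feb: (16 − 14)²/14 = 4/14 = 0.2857
Mar: (12 − 14)²/14 = 4/14 = 0.2857
Apr: (21 − 14)²/14 = 49/14 = 3.5000
May: (14 − 14)²/14 = 0/14 = 0.0000
Jun: (20 − 14)²/14 = 36/14 = 2.5714
Jul: (9 − 14)²/14 = 25/14 = 1.7857
Aug: (17 − 14)²/14 = 9/14 = 0.6429
Sep: (8 − 14)²/14 = 36/14 = 2.5714
Oct: (6 − 14)²/14 = 64/14 = 4.5714
Nov: (28 − 14)²/14 = 196/14 = 14.0000
Dec: (15 − 14)²/14 = 1/14 = 0.0714
The largest term is for Nov: 14.000.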